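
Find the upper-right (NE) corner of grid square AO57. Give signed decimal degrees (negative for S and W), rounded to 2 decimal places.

Field A=0, O=14: +0·20° lon, +14·10° lat → SW at lon -180°, lat 50°.
Square 5, 7: +5·2° lon, +7·1° lat → SW at lon -170°, lat 57°.
Cell spans 2° lon × 1° lat. NE corner is SW corner plus one full cell.
latitude 58.00, longitude -168.00.

58.00, -168.00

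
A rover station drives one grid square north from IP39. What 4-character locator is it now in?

IQ30

Latitude square 9; +1 → 10, wraps to 0, carry into field.
Latitude field P = 15; +1 → 16 = Q.
The longitude characters are unchanged.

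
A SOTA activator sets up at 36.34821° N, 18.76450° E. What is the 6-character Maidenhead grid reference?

JM96ji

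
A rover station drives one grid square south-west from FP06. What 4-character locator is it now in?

EP95

Longitude square 0; −1 → -1, wraps to 9, carry into field.
Longitude field F = 5; −1 → 4 = E.
Latitude square 6; −1 → 5.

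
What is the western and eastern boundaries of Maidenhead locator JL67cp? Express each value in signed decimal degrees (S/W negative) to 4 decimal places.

Field J=9, L=11: +9·20° lon, +11·10° lat → SW at lon 0°, lat 20°.
Square 6, 7: +6·2° lon, +7·1° lat → SW at lon 12°, lat 27°.
Subsquare c=2, p=15: +2·0.0833333° lon, +15·0.0416667° lat → SW at lon 12.1667°, lat 27.625°.
Cell spans 0.0833333° lon × 0.0416667° lat.
west 12.1667, east 12.2500.

12.1667, 12.2500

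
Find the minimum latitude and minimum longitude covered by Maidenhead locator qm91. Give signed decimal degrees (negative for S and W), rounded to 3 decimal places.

31.000, 158.000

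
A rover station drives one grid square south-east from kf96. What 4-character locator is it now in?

LF05

Longitude square 9; +1 → 10, wraps to 0, carry into field.
Longitude field K = 10; +1 → 11 = L.
Latitude square 6; −1 → 5.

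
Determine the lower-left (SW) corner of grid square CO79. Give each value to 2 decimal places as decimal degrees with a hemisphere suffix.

59.00° N, 126.00° W

Field C=2, O=14: +2·20° lon, +14·10° lat → SW at lon -140°, lat 50°.
Square 7, 9: +7·2° lon, +9·1° lat → SW at lon -126°, lat 59°.
latitude 59.00° N, longitude 126.00° W.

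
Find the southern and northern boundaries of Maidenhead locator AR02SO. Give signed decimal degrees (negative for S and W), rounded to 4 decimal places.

82.5833, 82.6250

Field A=0, R=17: +0·20° lon, +17·10° lat → SW at lon -180°, lat 80°.
Square 0, 2: +0·2° lon, +2·1° lat → SW at lon -180°, lat 82°.
Subsquare s=18, o=14: +18·0.0833333° lon, +14·0.0416667° lat → SW at lon -178.5°, lat 82.5833°.
Cell spans 0.0833333° lon × 0.0416667° lat.
south 82.5833, north 82.6250.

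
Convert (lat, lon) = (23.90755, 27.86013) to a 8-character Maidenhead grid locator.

Add 180° to longitude and 90° to latitude: 207.86013, 113.90755.
Field: lon ⌊207.86013/20⌋ = 10 → K; lat ⌊113.90755/10⌋ = 11 → L.
Square: lon ⌊7.86013/2⌋ = 3; lat ⌊3.90755/1⌋ = 3.
Subsquare: lon ⌊1.86013/0.0833333⌋ = 22 → w; lat ⌊0.90755/0.0416667⌋ = 21 → v.
Extended square: lon ⌊0.02680/0.00833333⌋ = 3; lat ⌊0.03255/0.00416667⌋ = 7.

KL33wv37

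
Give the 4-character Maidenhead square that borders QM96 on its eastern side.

RM06

Longitude square 9; +1 → 10, wraps to 0, carry into field.
Longitude field Q = 16; +1 → 17 = R.
The latitude characters are unchanged.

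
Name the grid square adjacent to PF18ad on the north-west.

Longitude subsquare a = 0; −1 → -1, wraps to 23 = x, carry into square.
Longitude square 1; −1 → 0.
Latitude subsquare d = 3; +1 → 4 = e.

PF08xe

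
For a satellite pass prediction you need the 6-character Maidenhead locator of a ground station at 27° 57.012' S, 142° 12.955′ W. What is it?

Offset from 180°W / 90°S: lon 37.7841°, lat 62.0498°.
Field: lon ⌊37.7841/20⌋ = 1 → B; lat ⌊62.0498/10⌋ = 6 → G.
Square: lon ⌊17.7841/2⌋ = 8; lat ⌊2.0498/1⌋ = 2.
Subsquare: lon ⌊1.7841/0.0833333⌋ = 21 → v; lat ⌊0.0498/0.0416667⌋ = 1 → b.

BG82vb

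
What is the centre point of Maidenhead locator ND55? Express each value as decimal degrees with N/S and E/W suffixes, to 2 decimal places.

Field N=13, D=3: +13·20° lon, +3·10° lat → SW at lon 80°, lat -60°.
Square 5, 5: +5·2° lon, +5·1° lat → SW at lon 90°, lat -55°.
Cell spans 2° lon × 1° lat. Centre is SW corner plus half of each.
latitude 54.50° S, longitude 91.00° E.

54.50° S, 91.00° E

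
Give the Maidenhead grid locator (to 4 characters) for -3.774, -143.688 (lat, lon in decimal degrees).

Add 180° to longitude and 90° to latitude: 36.31, 86.23.
Field: 36.31/20 → 1 → B, 86.23/10 → 8 → I; chars BI.
Square: 16.31/2 → 8, 6.23/1 → 6; chars 86.

BI86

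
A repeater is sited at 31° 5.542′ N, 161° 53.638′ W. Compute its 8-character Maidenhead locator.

AM91bc22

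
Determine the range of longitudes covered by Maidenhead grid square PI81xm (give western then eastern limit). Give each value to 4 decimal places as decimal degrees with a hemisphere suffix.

Field P=15, I=8: +15·20° lon, +8·10° lat → SW at lon 120°, lat -10°.
Square 8, 1: +8·2° lon, +1·1° lat → SW at lon 136°, lat -9°.
Subsquare x=23, m=12: +23·0.0833333° lon, +12·0.0416667° lat → SW at lon 137.917°, lat -8.5°.
Cell spans 0.0833333° lon × 0.0416667° lat.
west 137.9167° E, east 138.0000° E.

137.9167° E, 138.0000° E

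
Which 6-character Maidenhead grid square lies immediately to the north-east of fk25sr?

FK25ts

Longitude subsquare s = 18; +1 → 19 = t.
Latitude subsquare r = 17; +1 → 18 = s.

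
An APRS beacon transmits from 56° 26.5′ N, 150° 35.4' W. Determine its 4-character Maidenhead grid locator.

Add 180° to longitude and 90° to latitude: 29.41, 146.44.
Field: 29.41/20 → 1 → B, 146.44/10 → 14 → O; chars BO.
Square: 9.41/2 → 4, 6.44/1 → 6; chars 46.

BO46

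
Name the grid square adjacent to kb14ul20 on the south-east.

KB14uk39

Longitude extended square 2; +1 → 3.
Latitude extended square 0; −1 → -1, wraps to 9, carry into subsquare.
Latitude subsquare l = 11; −1 → 10 = k.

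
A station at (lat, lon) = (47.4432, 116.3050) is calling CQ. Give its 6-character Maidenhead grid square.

ON87dk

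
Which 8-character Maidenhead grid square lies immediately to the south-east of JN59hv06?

JN59hv15

Longitude extended square 0; +1 → 1.
Latitude extended square 6; −1 → 5.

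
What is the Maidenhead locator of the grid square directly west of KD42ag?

Longitude subsquare a = 0; −1 → -1, wraps to 23 = x, carry into square.
Longitude square 4; −1 → 3.
The latitude characters are unchanged.

KD32xg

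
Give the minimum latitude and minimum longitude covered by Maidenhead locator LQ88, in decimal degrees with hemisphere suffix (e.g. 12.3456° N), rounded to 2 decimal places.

Field L=11, Q=16: +11·20° lon, +16·10° lat → SW at lon 40°, lat 70°.
Square 8, 8: +8·2° lon, +8·1° lat → SW at lon 56°, lat 78°.
latitude 78.00° N, longitude 56.00° E.

78.00° N, 56.00° E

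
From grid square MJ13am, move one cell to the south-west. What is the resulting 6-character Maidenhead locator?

MJ03xl

Longitude subsquare a = 0; −1 → -1, wraps to 23 = x, carry into square.
Longitude square 1; −1 → 0.
Latitude subsquare m = 12; −1 → 11 = l.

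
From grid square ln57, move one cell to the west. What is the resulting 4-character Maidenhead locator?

LN47

Longitude square 5; −1 → 4.
The latitude characters are unchanged.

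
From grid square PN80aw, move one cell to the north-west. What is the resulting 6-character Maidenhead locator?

PN70xx

Longitude subsquare a = 0; −1 → -1, wraps to 23 = x, carry into square.
Longitude square 8; −1 → 7.
Latitude subsquare w = 22; +1 → 23 = x.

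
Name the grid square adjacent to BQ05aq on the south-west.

AQ95xp

Longitude subsquare a = 0; −1 → -1, wraps to 23 = x, carry into square.
Longitude square 0; −1 → -1, wraps to 9, carry into field.
Longitude field B = 1; −1 → 0 = A.
Latitude subsquare q = 16; −1 → 15 = p.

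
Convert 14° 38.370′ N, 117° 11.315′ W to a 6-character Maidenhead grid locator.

DK14jp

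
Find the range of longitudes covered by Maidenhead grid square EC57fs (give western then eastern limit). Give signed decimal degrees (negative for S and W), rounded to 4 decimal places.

-89.5833, -89.5000

Field E=4, C=2: +4·20° lon, +2·10° lat → SW at lon -100°, lat -70°.
Square 5, 7: +5·2° lon, +7·1° lat → SW at lon -90°, lat -63°.
Subsquare f=5, s=18: +5·0.0833333° lon, +18·0.0416667° lat → SW at lon -89.5833°, lat -62.25°.
Cell spans 0.0833333° lon × 0.0416667° lat.
west -89.5833, east -89.5000.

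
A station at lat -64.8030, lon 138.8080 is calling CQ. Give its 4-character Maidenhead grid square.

Add 180° to longitude and 90° to latitude: 318.81, 25.20.
Field: 318.81/20 → 15 → P, 25.20/10 → 2 → C; chars PC.
Square: 18.81/2 → 9, 5.20/1 → 5; chars 95.

PC95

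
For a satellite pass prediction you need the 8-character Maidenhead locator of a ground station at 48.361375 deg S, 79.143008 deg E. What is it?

ME91np73

Offset from 180°W / 90°S: lon 259.14301°, lat 41.63862°.
Field: lon ⌊259.14301/20⌋ = 12 → M; lat ⌊41.63862/10⌋ = 4 → E.
Square: lon ⌊19.14301/2⌋ = 9; lat ⌊1.63862/1⌋ = 1.
Subsquare: lon ⌊1.14301/0.0833333⌋ = 13 → n; lat ⌊0.63862/0.0416667⌋ = 15 → p.
Extended square: lon ⌊0.05967/0.00833333⌋ = 7; lat ⌊0.01362/0.00416667⌋ = 3.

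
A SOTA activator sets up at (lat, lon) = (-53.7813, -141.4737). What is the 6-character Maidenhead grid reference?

BD96gf

Add 180° to longitude and 90° to latitude: 38.5263, 36.2187.
Field: lon ⌊38.5263/20⌋ = 1 → B; lat ⌊36.2187/10⌋ = 3 → D.
Square: lon ⌊18.5263/2⌋ = 9; lat ⌊6.2187/1⌋ = 6.
Subsquare: lon ⌊0.5263/0.0833333⌋ = 6 → g; lat ⌊0.2187/0.0416667⌋ = 5 → f.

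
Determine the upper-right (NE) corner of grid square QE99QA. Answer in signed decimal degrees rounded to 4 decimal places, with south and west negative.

Field Q=16, E=4: +16·20° lon, +4·10° lat → SW at lon 140°, lat -50°.
Square 9, 9: +9·2° lon, +9·1° lat → SW at lon 158°, lat -41°.
Subsquare q=16, a=0: +16·0.0833333° lon, +0·0.0416667° lat → SW at lon 159.333°, lat -41°.
Cell spans 0.0833333° lon × 0.0416667° lat. NE corner is SW corner plus one full cell.
latitude -40.9583, longitude 159.4167.

-40.9583, 159.4167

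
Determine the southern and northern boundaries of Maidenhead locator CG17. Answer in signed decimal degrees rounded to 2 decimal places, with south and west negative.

Field C=2, G=6: +2·20° lon, +6·10° lat → SW at lon -140°, lat -30°.
Square 1, 7: +1·2° lon, +7·1° lat → SW at lon -138°, lat -23°.
Cell spans 2° lon × 1° lat.
south -23.00, north -22.00.

-23.00, -22.00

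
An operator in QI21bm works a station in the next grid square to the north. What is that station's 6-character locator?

Latitude subsquare m = 12; +1 → 13 = n.
The longitude characters are unchanged.

QI21bn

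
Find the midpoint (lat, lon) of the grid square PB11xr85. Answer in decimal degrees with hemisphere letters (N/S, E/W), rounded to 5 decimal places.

78.26875° S, 123.98750° E

Field P=15, B=1: +15·20° lon, +1·10° lat → SW at lon 120°, lat -80°.
Square 1, 1: +1·2° lon, +1·1° lat → SW at lon 122°, lat -79°.
Subsquare x=23, r=17: +23·0.0833333° lon, +17·0.0416667° lat → SW at lon 123.917°, lat -78.2917°.
Extended square 8, 5: +8·0.00833333° lon, +5·0.00416667° lat → SW at lon 123.983°, lat -78.2708°.
Cell spans 0.00833333° lon × 0.00416667° lat. Centre is SW corner plus half of each.
latitude 78.26875° S, longitude 123.98750° E.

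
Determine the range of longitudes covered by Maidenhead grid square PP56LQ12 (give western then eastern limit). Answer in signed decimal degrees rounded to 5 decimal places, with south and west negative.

Field P=15, P=15: +15·20° lon, +15·10° lat → SW at lon 120°, lat 60°.
Square 5, 6: +5·2° lon, +6·1° lat → SW at lon 130°, lat 66°.
Subsquare l=11, q=16: +11·0.0833333° lon, +16·0.0416667° lat → SW at lon 130.917°, lat 66.6667°.
Extended square 1, 2: +1·0.00833333° lon, +2·0.00416667° lat → SW at lon 130.925°, lat 66.675°.
Cell spans 0.00833333° lon × 0.00416667° lat.
west 130.92500, east 130.93333.

130.92500, 130.93333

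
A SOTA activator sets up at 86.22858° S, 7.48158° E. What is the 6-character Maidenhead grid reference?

JA33rs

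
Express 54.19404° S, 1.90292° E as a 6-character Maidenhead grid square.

JD05wt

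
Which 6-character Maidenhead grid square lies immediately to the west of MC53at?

MC43xt

Longitude subsquare a = 0; −1 → -1, wraps to 23 = x, carry into square.
Longitude square 5; −1 → 4.
The latitude characters are unchanged.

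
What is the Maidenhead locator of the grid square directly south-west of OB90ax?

Longitude subsquare a = 0; −1 → -1, wraps to 23 = x, carry into square.
Longitude square 9; −1 → 8.
Latitude subsquare x = 23; −1 → 22 = w.

OB80xw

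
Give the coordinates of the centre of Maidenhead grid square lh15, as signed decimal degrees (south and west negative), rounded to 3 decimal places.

-14.500, 43.000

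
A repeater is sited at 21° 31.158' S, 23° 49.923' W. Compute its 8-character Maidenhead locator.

HG88cl05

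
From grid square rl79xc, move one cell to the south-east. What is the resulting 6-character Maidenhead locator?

RL89ab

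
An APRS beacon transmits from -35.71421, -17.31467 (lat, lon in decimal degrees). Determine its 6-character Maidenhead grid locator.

IF14ig

Shift to the Maidenhead origin (180°W, 90°S): lon 162.6853, lat 54.2858.
Field (20°×10°, letters A–R): 162.6853/20 → 8 → I, 54.2858/10 → 5 → F; chars IF.
Square (2°×1°, digits 0–9): 2.6853/2 → 1, 4.2858/1 → 4; chars 14.
Subsquare (5′×2.5′, letters a–x): 0.6853/0.0833333 → 8 → i, 0.2858/0.0416667 → 6 → g; chars ig.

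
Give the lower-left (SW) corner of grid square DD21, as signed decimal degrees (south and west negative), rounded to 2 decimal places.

Field D=3, D=3: +3·20° lon, +3·10° lat → SW at lon -120°, lat -60°.
Square 2, 1: +2·2° lon, +1·1° lat → SW at lon -116°, lat -59°.
latitude -59.00, longitude -116.00.

-59.00, -116.00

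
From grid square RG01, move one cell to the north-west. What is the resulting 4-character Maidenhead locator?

Longitude square 0; −1 → -1, wraps to 9, carry into field.
Longitude field R = 17; −1 → 16 = Q.
Latitude square 1; +1 → 2.

QG92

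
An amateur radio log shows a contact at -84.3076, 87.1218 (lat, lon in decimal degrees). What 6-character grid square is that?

NA35nq

Shift to the Maidenhead origin (180°W, 90°S): lon 267.1218, lat 5.6924.
Field: lon ⌊267.1218/20⌋ = 13 → N; lat ⌊5.6924/10⌋ = 0 → A.
Square: lon ⌊7.1218/2⌋ = 3; lat ⌊5.6924/1⌋ = 5.
Subsquare: lon ⌊1.1218/0.0833333⌋ = 13 → n; lat ⌊0.6924/0.0416667⌋ = 16 → q.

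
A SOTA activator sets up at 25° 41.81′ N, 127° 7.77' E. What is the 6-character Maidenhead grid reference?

PL35nq

Add 180° to longitude and 90° to latitude: 307.1295, 115.6968.
Field (20°×10°, letters A–R): lon ⌊307.1295/20⌋ = 15 → P; lat ⌊115.6968/10⌋ = 11 → L.
Square (2°×1°, digits 0–9): lon ⌊7.1295/2⌋ = 3; lat ⌊5.6968/1⌋ = 5.
Subsquare (5′×2.5′, letters a–x): lon ⌊1.1295/0.0833333⌋ = 13 → n; lat ⌊0.6968/0.0416667⌋ = 16 → q.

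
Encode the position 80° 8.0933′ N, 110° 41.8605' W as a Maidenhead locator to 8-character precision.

Add 180° to longitude and 90° to latitude: 69.30232, 170.13489.
Field (20°×10°, letters A–R): lon ⌊69.30232/20⌋ = 3 → D; lat ⌊170.13489/10⌋ = 17 → R.
Square (2°×1°, digits 0–9): lon ⌊9.30232/2⌋ = 4; lat ⌊0.13489/1⌋ = 0.
Subsquare (5′×2.5′, letters a–x): lon ⌊1.30232/0.0833333⌋ = 15 → p; lat ⌊0.13489/0.0416667⌋ = 3 → d.
Extended square (30″×15″, digits 0–9): lon ⌊0.05232/0.00833333⌋ = 6; lat ⌊0.00989/0.00416667⌋ = 2.

DR40pd62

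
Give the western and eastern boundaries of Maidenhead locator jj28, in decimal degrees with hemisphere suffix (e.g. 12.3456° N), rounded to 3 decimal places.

4.000° E, 6.000° E

Field J=9, J=9: +9·20° lon, +9·10° lat → SW at lon 0°, lat 0°.
Square 2, 8: +2·2° lon, +8·1° lat → SW at lon 4°, lat 8°.
Cell spans 2° lon × 1° lat.
west 4.000° E, east 6.000° E.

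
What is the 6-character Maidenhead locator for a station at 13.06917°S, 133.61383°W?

Shift to the Maidenhead origin (180°W, 90°S): lon 46.3862, lat 76.9308.
Field: lon ⌊46.3862/20⌋ = 2 → C; lat ⌊76.9308/10⌋ = 7 → H.
Square: lon ⌊6.3862/2⌋ = 3; lat ⌊6.9308/1⌋ = 6.
Subsquare: lon ⌊0.3862/0.0833333⌋ = 4 → e; lat ⌊0.9308/0.0416667⌋ = 22 → w.

CH36ew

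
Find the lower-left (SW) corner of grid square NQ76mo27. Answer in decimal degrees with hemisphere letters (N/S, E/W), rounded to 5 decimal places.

76.61250° N, 95.01667° E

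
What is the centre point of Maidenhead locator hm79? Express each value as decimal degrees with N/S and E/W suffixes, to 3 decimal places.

39.500° N, 25.000° W

Field H=7, M=12: +7·20° lon, +12·10° lat → SW at lon -40°, lat 30°.
Square 7, 9: +7·2° lon, +9·1° lat → SW at lon -26°, lat 39°.
Cell spans 2° lon × 1° lat. Centre is SW corner plus half of each.
latitude 39.500° N, longitude 25.000° W.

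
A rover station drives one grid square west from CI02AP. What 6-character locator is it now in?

BI92xp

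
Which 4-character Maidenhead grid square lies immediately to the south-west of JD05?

ID94

Longitude square 0; −1 → -1, wraps to 9, carry into field.
Longitude field J = 9; −1 → 8 = I.
Latitude square 5; −1 → 4.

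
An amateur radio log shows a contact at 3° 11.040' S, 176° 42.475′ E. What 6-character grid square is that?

Offset from 180°W / 90°S: lon 356.7079°, lat 86.8160°.
Field: lon ⌊356.7079/20⌋ = 17 → R; lat ⌊86.8160/10⌋ = 8 → I.
Square: lon ⌊16.7079/2⌋ = 8; lat ⌊6.8160/1⌋ = 6.
Subsquare: lon ⌊0.7079/0.0833333⌋ = 8 → i; lat ⌊0.8160/0.0416667⌋ = 19 → t.

RI86it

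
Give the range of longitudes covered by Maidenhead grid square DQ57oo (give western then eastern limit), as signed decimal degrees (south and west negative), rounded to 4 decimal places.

-108.8333, -108.7500

Field D=3, Q=16: +3·20° lon, +16·10° lat → SW at lon -120°, lat 70°.
Square 5, 7: +5·2° lon, +7·1° lat → SW at lon -110°, lat 77°.
Subsquare o=14, o=14: +14·0.0833333° lon, +14·0.0416667° lat → SW at lon -108.833°, lat 77.5833°.
Cell spans 0.0833333° lon × 0.0416667° lat.
west -108.8333, east -108.7500.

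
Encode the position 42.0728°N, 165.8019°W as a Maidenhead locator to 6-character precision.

AN72cb

Offset from 180°W / 90°S: lon 14.1981°, lat 132.0728°.
Field (20°×10°, letters A–R): 14.1981/20 → 0 → A, 132.0728/10 → 13 → N; chars AN.
Square (2°×1°, digits 0–9): 14.1981/2 → 7, 2.0728/1 → 2; chars 72.
Subsquare (5′×2.5′, letters a–x): 0.1981/0.0833333 → 2 → c, 0.0728/0.0416667 → 1 → b; chars cb.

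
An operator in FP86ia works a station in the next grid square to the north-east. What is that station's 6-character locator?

FP86jb

Longitude subsquare i = 8; +1 → 9 = j.
Latitude subsquare a = 0; +1 → 1 = b.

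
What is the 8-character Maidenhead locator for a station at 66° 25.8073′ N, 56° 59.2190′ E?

LP86lk83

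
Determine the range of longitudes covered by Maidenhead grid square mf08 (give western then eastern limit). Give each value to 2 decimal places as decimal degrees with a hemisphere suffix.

60.00° E, 62.00° E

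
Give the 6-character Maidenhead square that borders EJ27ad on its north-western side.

Longitude subsquare a = 0; −1 → -1, wraps to 23 = x, carry into square.
Longitude square 2; −1 → 1.
Latitude subsquare d = 3; +1 → 4 = e.

EJ17xe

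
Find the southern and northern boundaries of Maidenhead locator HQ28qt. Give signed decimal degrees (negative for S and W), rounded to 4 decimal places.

78.7917, 78.8333

Field H=7, Q=16: +7·20° lon, +16·10° lat → SW at lon -40°, lat 70°.
Square 2, 8: +2·2° lon, +8·1° lat → SW at lon -36°, lat 78°.
Subsquare q=16, t=19: +16·0.0833333° lon, +19·0.0416667° lat → SW at lon -34.6667°, lat 78.7917°.
Cell spans 0.0833333° lon × 0.0416667° lat.
south 78.7917, north 78.8333.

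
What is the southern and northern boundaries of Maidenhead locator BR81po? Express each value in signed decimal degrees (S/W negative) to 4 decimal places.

Field B=1, R=17: +1·20° lon, +17·10° lat → SW at lon -160°, lat 80°.
Square 8, 1: +8·2° lon, +1·1° lat → SW at lon -144°, lat 81°.
Subsquare p=15, o=14: +15·0.0833333° lon, +14·0.0416667° lat → SW at lon -142.75°, lat 81.5833°.
Cell spans 0.0833333° lon × 0.0416667° lat.
south 81.5833, north 81.6250.

81.5833, 81.6250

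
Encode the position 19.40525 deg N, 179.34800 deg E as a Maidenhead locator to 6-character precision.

RK99qj

Add 180° to longitude and 90° to latitude: 359.3480, 109.4052.
Field (20°×10°, letters A–R): lon ⌊359.3480/20⌋ = 17 → R; lat ⌊109.4052/10⌋ = 10 → K.
Square (2°×1°, digits 0–9): lon ⌊19.3480/2⌋ = 9; lat ⌊9.4052/1⌋ = 9.
Subsquare (5′×2.5′, letters a–x): lon ⌊1.3480/0.0833333⌋ = 16 → q; lat ⌊0.4052/0.0416667⌋ = 9 → j.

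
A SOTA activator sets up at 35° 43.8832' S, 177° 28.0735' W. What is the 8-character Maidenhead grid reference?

AF14gg34

Add 180° to longitude and 90° to latitude: 2.53211, 54.26861.
Field: 2.53211/20 → 0 → A, 54.26861/10 → 5 → F; chars AF.
Square: 2.53211/2 → 1, 4.26861/1 → 4; chars 14.
Subsquare: 0.53211/0.0833333 → 6 → g, 0.26861/0.0416667 → 6 → g; chars gg.
Extended square: 0.03211/0.00833333 → 3, 0.01861/0.00416667 → 4; chars 34.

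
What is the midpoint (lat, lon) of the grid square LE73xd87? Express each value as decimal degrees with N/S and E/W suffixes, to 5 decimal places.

46.84375° S, 55.98750° E

Field L=11, E=4: +11·20° lon, +4·10° lat → SW at lon 40°, lat -50°.
Square 7, 3: +7·2° lon, +3·1° lat → SW at lon 54°, lat -47°.
Subsquare x=23, d=3: +23·0.0833333° lon, +3·0.0416667° lat → SW at lon 55.9167°, lat -46.875°.
Extended square 8, 7: +8·0.00833333° lon, +7·0.00416667° lat → SW at lon 55.9833°, lat -46.8458°.
Cell spans 0.00833333° lon × 0.00416667° lat. Centre is SW corner plus half of each.
latitude 46.84375° S, longitude 55.98750° E.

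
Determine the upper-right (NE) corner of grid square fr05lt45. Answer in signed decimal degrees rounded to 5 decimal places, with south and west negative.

Field F=5, R=17: +5·20° lon, +17·10° lat → SW at lon -80°, lat 80°.
Square 0, 5: +0·2° lon, +5·1° lat → SW at lon -80°, lat 85°.
Subsquare l=11, t=19: +11·0.0833333° lon, +19·0.0416667° lat → SW at lon -79.0833°, lat 85.7917°.
Extended square 4, 5: +4·0.00833333° lon, +5·0.00416667° lat → SW at lon -79.05°, lat 85.8125°.
Cell spans 0.00833333° lon × 0.00416667° lat. NE corner is SW corner plus one full cell.
latitude 85.81667, longitude -79.04167.

85.81667, -79.04167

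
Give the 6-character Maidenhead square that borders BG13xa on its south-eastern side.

BG22ax

Longitude subsquare x = 23; +1 → 24, wraps to 0 = a, carry into square.
Longitude square 1; +1 → 2.
Latitude subsquare a = 0; −1 → -1, wraps to 23 = x, carry into square.
Latitude square 3; −1 → 2.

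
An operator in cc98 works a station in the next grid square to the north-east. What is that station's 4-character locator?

DC09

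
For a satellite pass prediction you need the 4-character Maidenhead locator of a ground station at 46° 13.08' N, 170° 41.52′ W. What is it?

Shift to the Maidenhead origin (180°W, 90°S): lon 9.31, lat 136.22.
Field (20°×10°, letters A–R): lon ⌊9.31/20⌋ = 0 → A; lat ⌊136.22/10⌋ = 13 → N.
Square (2°×1°, digits 0–9): lon ⌊9.31/2⌋ = 4; lat ⌊6.22/1⌋ = 6.

AN46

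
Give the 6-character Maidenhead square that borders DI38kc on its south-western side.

DI38jb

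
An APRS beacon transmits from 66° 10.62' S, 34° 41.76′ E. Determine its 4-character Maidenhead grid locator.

Offset from 180°W / 90°S: lon 214.70°, lat 23.82°.
Field: 214.70/20 → 10 → K, 23.82/10 → 2 → C; chars KC.
Square: 14.70/2 → 7, 3.82/1 → 3; chars 73.

KC73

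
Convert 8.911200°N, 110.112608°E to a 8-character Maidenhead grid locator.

Shift to the Maidenhead origin (180°W, 90°S): lon 290.11261, lat 98.91120.
Field: 290.11261/20 → 14 → O, 98.91120/10 → 9 → J; chars OJ.
Square: 10.11261/2 → 5, 8.91120/1 → 8; chars 58.
Subsquare: 0.11261/0.0833333 → 1 → b, 0.91120/0.0416667 → 21 → v; chars bv.
Extended square: 0.02927/0.00833333 → 3, 0.03620/0.00416667 → 8; chars 38.

OJ58bv38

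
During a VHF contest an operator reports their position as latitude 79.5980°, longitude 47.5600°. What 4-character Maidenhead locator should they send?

LQ39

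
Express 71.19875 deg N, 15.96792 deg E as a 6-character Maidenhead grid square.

JQ71xe

Shift to the Maidenhead origin (180°W, 90°S): lon 195.9679, lat 161.1988.
Field (20°×10°, letters A–R): 195.9679/20 → 9 → J, 161.1988/10 → 16 → Q; chars JQ.
Square (2°×1°, digits 0–9): 15.9679/2 → 7, 1.1988/1 → 1; chars 71.
Subsquare (5′×2.5′, letters a–x): 1.9679/0.0833333 → 23 → x, 0.1988/0.0416667 → 4 → e; chars xe.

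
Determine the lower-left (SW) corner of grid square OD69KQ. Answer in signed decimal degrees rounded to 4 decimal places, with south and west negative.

-50.3333, 112.8333

Field O=14, D=3: +14·20° lon, +3·10° lat → SW at lon 100°, lat -60°.
Square 6, 9: +6·2° lon, +9·1° lat → SW at lon 112°, lat -51°.
Subsquare k=10, q=16: +10·0.0833333° lon, +16·0.0416667° lat → SW at lon 112.833°, lat -50.3333°.
latitude -50.3333, longitude 112.8333.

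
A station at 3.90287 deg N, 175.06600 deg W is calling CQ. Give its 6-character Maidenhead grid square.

Offset from 180°W / 90°S: lon 4.9340°, lat 93.9029°.
Field (20°×10°, letters A–R): 4.9340/20 → 0 → A, 93.9029/10 → 9 → J; chars AJ.
Square (2°×1°, digits 0–9): 4.9340/2 → 2, 3.9029/1 → 3; chars 23.
Subsquare (5′×2.5′, letters a–x): 0.9340/0.0833333 → 11 → l, 0.9029/0.0416667 → 21 → v; chars lv.

AJ23lv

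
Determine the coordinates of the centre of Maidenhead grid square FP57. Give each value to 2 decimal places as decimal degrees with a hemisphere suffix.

67.50° N, 69.00° W

Field F=5, P=15: +5·20° lon, +15·10° lat → SW at lon -80°, lat 60°.
Square 5, 7: +5·2° lon, +7·1° lat → SW at lon -70°, lat 67°.
Cell spans 2° lon × 1° lat. Centre is SW corner plus half of each.
latitude 67.50° N, longitude 69.00° W.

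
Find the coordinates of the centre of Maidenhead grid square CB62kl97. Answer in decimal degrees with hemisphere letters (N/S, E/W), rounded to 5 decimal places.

77.51042° S, 127.08750° W

Field C=2, B=1: +2·20° lon, +1·10° lat → SW at lon -140°, lat -80°.
Square 6, 2: +6·2° lon, +2·1° lat → SW at lon -128°, lat -78°.
Subsquare k=10, l=11: +10·0.0833333° lon, +11·0.0416667° lat → SW at lon -127.167°, lat -77.5417°.
Extended square 9, 7: +9·0.00833333° lon, +7·0.00416667° lat → SW at lon -127.092°, lat -77.5125°.
Cell spans 0.00833333° lon × 0.00416667° lat. Centre is SW corner plus half of each.
latitude 77.51042° S, longitude 127.08750° W.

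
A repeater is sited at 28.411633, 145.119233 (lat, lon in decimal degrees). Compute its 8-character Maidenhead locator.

Add 180° to longitude and 90° to latitude: 325.11923, 118.41163.
Field: lon ⌊325.11923/20⌋ = 16 → Q; lat ⌊118.41163/10⌋ = 11 → L.
Square: lon ⌊5.11923/2⌋ = 2; lat ⌊8.41163/1⌋ = 8.
Subsquare: lon ⌊1.11923/0.0833333⌋ = 13 → n; lat ⌊0.41163/0.0416667⌋ = 9 → j.
Extended square: lon ⌊0.03590/0.00833333⌋ = 4; lat ⌊0.03663/0.00416667⌋ = 8.

QL28nj48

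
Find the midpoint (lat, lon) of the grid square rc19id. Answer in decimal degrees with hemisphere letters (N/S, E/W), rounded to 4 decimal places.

60.8542° S, 162.7083° E

Field R=17, C=2: +17·20° lon, +2·10° lat → SW at lon 160°, lat -70°.
Square 1, 9: +1·2° lon, +9·1° lat → SW at lon 162°, lat -61°.
Subsquare i=8, d=3: +8·0.0833333° lon, +3·0.0416667° lat → SW at lon 162.667°, lat -60.875°.
Cell spans 0.0833333° lon × 0.0416667° lat. Centre is SW corner plus half of each.
latitude 60.8542° S, longitude 162.7083° E.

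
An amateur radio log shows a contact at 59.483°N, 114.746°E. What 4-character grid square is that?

Shift to the Maidenhead origin (180°W, 90°S): lon 294.75, lat 149.48.
Field (20°×10°, letters A–R): 294.75/20 → 14 → O, 149.48/10 → 14 → O; chars OO.
Square (2°×1°, digits 0–9): 14.75/2 → 7, 9.48/1 → 9; chars 79.

OO79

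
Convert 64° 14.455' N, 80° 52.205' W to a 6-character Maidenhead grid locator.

EP94nf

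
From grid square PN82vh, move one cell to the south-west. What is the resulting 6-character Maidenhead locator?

PN82ug

Longitude subsquare v = 21; −1 → 20 = u.
Latitude subsquare h = 7; −1 → 6 = g.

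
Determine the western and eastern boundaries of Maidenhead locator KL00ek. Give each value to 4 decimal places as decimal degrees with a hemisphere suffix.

Field K=10, L=11: +10·20° lon, +11·10° lat → SW at lon 20°, lat 20°.
Square 0, 0: +0·2° lon, +0·1° lat → SW at lon 20°, lat 20°.
Subsquare e=4, k=10: +4·0.0833333° lon, +10·0.0416667° lat → SW at lon 20.3333°, lat 20.4167°.
Cell spans 0.0833333° lon × 0.0416667° lat.
west 20.3333° E, east 20.4167° E.

20.3333° E, 20.4167° E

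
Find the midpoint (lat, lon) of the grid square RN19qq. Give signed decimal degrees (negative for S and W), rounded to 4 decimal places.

49.6875, 163.3750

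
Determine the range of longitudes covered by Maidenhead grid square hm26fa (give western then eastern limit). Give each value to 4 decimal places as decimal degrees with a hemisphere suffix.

Field H=7, M=12: +7·20° lon, +12·10° lat → SW at lon -40°, lat 30°.
Square 2, 6: +2·2° lon, +6·1° lat → SW at lon -36°, lat 36°.
Subsquare f=5, a=0: +5·0.0833333° lon, +0·0.0416667° lat → SW at lon -35.5833°, lat 36°.
Cell spans 0.0833333° lon × 0.0416667° lat.
west 35.5833° W, east 35.5000° W.

35.5833° W, 35.5000° W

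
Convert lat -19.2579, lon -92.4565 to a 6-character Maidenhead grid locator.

Shift to the Maidenhead origin (180°W, 90°S): lon 87.5435, lat 70.7421.
Field: 87.5435/20 → 4 → E, 70.7421/10 → 7 → H; chars EH.
Square: 7.5435/2 → 3, 0.7421/1 → 0; chars 30.
Subsquare: 1.5435/0.0833333 → 18 → s, 0.7421/0.0416667 → 17 → r; chars sr.

EH30sr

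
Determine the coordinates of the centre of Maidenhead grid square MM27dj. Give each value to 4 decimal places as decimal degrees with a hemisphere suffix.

Field M=12, M=12: +12·20° lon, +12·10° lat → SW at lon 60°, lat 30°.
Square 2, 7: +2·2° lon, +7·1° lat → SW at lon 64°, lat 37°.
Subsquare d=3, j=9: +3·0.0833333° lon, +9·0.0416667° lat → SW at lon 64.25°, lat 37.375°.
Cell spans 0.0833333° lon × 0.0416667° lat. Centre is SW corner plus half of each.
latitude 37.3958° N, longitude 64.2917° E.

37.3958° N, 64.2917° E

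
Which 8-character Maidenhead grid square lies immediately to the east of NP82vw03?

NP82vw13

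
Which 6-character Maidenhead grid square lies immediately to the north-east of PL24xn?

PL34ao

Longitude subsquare x = 23; +1 → 24, wraps to 0 = a, carry into square.
Longitude square 2; +1 → 3.
Latitude subsquare n = 13; +1 → 14 = o.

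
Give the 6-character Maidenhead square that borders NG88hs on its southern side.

NG88hr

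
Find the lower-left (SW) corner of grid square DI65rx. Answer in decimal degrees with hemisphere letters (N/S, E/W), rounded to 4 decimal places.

Field D=3, I=8: +3·20° lon, +8·10° lat → SW at lon -120°, lat -10°.
Square 6, 5: +6·2° lon, +5·1° lat → SW at lon -108°, lat -5°.
Subsquare r=17, x=23: +17·0.0833333° lon, +23·0.0416667° lat → SW at lon -106.583°, lat -4.04167°.
latitude 4.0417° S, longitude 106.5833° W.

4.0417° S, 106.5833° W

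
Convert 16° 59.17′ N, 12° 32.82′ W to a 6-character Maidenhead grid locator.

IK36rx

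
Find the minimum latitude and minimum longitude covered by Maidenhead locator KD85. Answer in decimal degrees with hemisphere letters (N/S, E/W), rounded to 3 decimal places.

55.000° S, 36.000° E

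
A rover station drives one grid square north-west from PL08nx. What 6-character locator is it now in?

Longitude subsquare n = 13; −1 → 12 = m.
Latitude subsquare x = 23; +1 → 24, wraps to 0 = a, carry into square.
Latitude square 8; +1 → 9.

PL09ma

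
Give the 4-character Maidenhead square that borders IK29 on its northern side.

IL20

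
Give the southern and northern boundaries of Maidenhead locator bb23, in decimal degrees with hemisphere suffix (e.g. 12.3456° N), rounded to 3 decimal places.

Field B=1, B=1: +1·20° lon, +1·10° lat → SW at lon -160°, lat -80°.
Square 2, 3: +2·2° lon, +3·1° lat → SW at lon -156°, lat -77°.
Cell spans 2° lon × 1° lat.
south 77.000° S, north 76.000° S.

77.000° S, 76.000° S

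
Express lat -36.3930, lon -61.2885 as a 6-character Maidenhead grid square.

FF93io

Add 180° to longitude and 90° to latitude: 118.7115, 53.6070.
Field (20°×10°, letters A–R): lon ⌊118.7115/20⌋ = 5 → F; lat ⌊53.6070/10⌋ = 5 → F.
Square (2°×1°, digits 0–9): lon ⌊18.7115/2⌋ = 9; lat ⌊3.6070/1⌋ = 3.
Subsquare (5′×2.5′, letters a–x): lon ⌊0.7115/0.0833333⌋ = 8 → i; lat ⌊0.6070/0.0416667⌋ = 14 → o.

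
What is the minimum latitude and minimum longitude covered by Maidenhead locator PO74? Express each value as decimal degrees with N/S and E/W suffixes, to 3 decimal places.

54.000° N, 134.000° E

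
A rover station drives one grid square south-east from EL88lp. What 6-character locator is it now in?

EL88mo

Longitude subsquare l = 11; +1 → 12 = m.
Latitude subsquare p = 15; −1 → 14 = o.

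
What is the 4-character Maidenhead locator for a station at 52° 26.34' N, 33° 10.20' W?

HO32

Add 180° to longitude and 90° to latitude: 146.83, 142.44.
Field: lon ⌊146.83/20⌋ = 7 → H; lat ⌊142.44/10⌋ = 14 → O.
Square: lon ⌊6.83/2⌋ = 3; lat ⌊2.44/1⌋ = 2.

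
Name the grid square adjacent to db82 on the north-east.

DB93

Longitude square 8; +1 → 9.
Latitude square 2; +1 → 3.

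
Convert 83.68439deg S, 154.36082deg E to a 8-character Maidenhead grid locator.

QA76eh35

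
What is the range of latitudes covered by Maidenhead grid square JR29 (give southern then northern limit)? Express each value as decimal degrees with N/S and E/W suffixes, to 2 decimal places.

Field J=9, R=17: +9·20° lon, +17·10° lat → SW at lon 0°, lat 80°.
Square 2, 9: +2·2° lon, +9·1° lat → SW at lon 4°, lat 89°.
Cell spans 2° lon × 1° lat.
south 89.00° N, north 90.00° N.

89.00° N, 90.00° N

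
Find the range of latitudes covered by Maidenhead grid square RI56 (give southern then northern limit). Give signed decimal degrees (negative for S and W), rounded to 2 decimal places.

-4.00, -3.00

Field R=17, I=8: +17·20° lon, +8·10° lat → SW at lon 160°, lat -10°.
Square 5, 6: +5·2° lon, +6·1° lat → SW at lon 170°, lat -4°.
Cell spans 2° lon × 1° lat.
south -4.00, north -3.00.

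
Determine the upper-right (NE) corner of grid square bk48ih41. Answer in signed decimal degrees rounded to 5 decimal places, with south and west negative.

18.30000, -151.29167

Field B=1, K=10: +1·20° lon, +10·10° lat → SW at lon -160°, lat 10°.
Square 4, 8: +4·2° lon, +8·1° lat → SW at lon -152°, lat 18°.
Subsquare i=8, h=7: +8·0.0833333° lon, +7·0.0416667° lat → SW at lon -151.333°, lat 18.2917°.
Extended square 4, 1: +4·0.00833333° lon, +1·0.00416667° lat → SW at lon -151.3°, lat 18.2958°.
Cell spans 0.00833333° lon × 0.00416667° lat. NE corner is SW corner plus one full cell.
latitude 18.30000, longitude -151.29167.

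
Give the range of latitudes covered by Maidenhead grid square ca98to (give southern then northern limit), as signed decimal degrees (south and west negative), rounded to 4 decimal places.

Field C=2, A=0: +2·20° lon, +0·10° lat → SW at lon -140°, lat -90°.
Square 9, 8: +9·2° lon, +8·1° lat → SW at lon -122°, lat -82°.
Subsquare t=19, o=14: +19·0.0833333° lon, +14·0.0416667° lat → SW at lon -120.417°, lat -81.4167°.
Cell spans 0.0833333° lon × 0.0416667° lat.
south -81.4167, north -81.3750.

-81.4167, -81.3750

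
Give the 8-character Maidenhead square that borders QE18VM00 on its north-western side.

Longitude extended square 0; −1 → -1, wraps to 9, carry into subsquare.
Longitude subsquare v = 21; −1 → 20 = u.
Latitude extended square 0; +1 → 1.

QE18um91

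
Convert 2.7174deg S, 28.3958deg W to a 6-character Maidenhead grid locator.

Shift to the Maidenhead origin (180°W, 90°S): lon 151.6042, lat 87.2826.
Field: lon ⌊151.6042/20⌋ = 7 → H; lat ⌊87.2826/10⌋ = 8 → I.
Square: lon ⌊11.6042/2⌋ = 5; lat ⌊7.2826/1⌋ = 7.
Subsquare: lon ⌊1.6042/0.0833333⌋ = 19 → t; lat ⌊0.2826/0.0416667⌋ = 6 → g.

HI57tg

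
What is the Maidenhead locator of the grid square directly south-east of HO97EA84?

Longitude extended square 8; +1 → 9.
Latitude extended square 4; −1 → 3.

HO97ea93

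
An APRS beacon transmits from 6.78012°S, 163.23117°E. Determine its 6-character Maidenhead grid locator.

RI13of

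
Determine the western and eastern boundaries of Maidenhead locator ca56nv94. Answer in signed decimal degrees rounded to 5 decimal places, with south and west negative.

-128.84167, -128.83333

Field C=2, A=0: +2·20° lon, +0·10° lat → SW at lon -140°, lat -90°.
Square 5, 6: +5·2° lon, +6·1° lat → SW at lon -130°, lat -84°.
Subsquare n=13, v=21: +13·0.0833333° lon, +21·0.0416667° lat → SW at lon -128.917°, lat -83.125°.
Extended square 9, 4: +9·0.00833333° lon, +4·0.00416667° lat → SW at lon -128.842°, lat -83.1083°.
Cell spans 0.00833333° lon × 0.00416667° lat.
west -128.84167, east -128.83333.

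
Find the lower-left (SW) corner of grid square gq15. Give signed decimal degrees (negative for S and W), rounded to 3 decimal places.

75.000, -58.000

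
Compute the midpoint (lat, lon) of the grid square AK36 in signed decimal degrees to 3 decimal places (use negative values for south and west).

16.500, -173.000

Field A=0, K=10: +0·20° lon, +10·10° lat → SW at lon -180°, lat 10°.
Square 3, 6: +3·2° lon, +6·1° lat → SW at lon -174°, lat 16°.
Cell spans 2° lon × 1° lat. Centre is SW corner plus half of each.
latitude 16.500, longitude -173.000.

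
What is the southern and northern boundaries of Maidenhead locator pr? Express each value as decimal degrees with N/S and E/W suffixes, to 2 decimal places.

Field P=15, R=17: +15·20° lon, +17·10° lat → SW at lon 120°, lat 80°.
Cell spans 20° lon × 10° lat.
south 80.00° N, north 90.00° N.

80.00° N, 90.00° N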